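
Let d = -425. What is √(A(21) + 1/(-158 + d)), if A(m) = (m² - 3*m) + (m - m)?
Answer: √128477459/583 ≈ 19.442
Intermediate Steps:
A(m) = m² - 3*m (A(m) = (m² - 3*m) + 0 = m² - 3*m)
√(A(21) + 1/(-158 + d)) = √(21*(-3 + 21) + 1/(-158 - 425)) = √(21*18 + 1/(-583)) = √(378 - 1/583) = √(220373/583) = √128477459/583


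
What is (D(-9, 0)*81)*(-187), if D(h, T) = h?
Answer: 136323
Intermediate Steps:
(D(-9, 0)*81)*(-187) = -9*81*(-187) = -729*(-187) = 136323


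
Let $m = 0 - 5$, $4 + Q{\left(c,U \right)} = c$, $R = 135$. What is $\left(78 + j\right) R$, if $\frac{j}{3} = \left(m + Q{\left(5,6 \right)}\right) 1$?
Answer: $8910$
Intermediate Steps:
$Q{\left(c,U \right)} = -4 + c$
$m = -5$ ($m = 0 - 5 = -5$)
$j = -12$ ($j = 3 \left(-5 + \left(-4 + 5\right)\right) 1 = 3 \left(-5 + 1\right) 1 = 3 \left(\left(-4\right) 1\right) = 3 \left(-4\right) = -12$)
$\left(78 + j\right) R = \left(78 - 12\right) 135 = 66 \cdot 135 = 8910$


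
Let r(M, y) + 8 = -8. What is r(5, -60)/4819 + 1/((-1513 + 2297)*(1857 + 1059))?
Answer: -36573485/11016927936 ≈ -0.0033198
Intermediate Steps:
r(M, y) = -16 (r(M, y) = -8 - 8 = -16)
r(5, -60)/4819 + 1/((-1513 + 2297)*(1857 + 1059)) = -16/4819 + 1/((-1513 + 2297)*(1857 + 1059)) = -16*1/4819 + 1/(784*2916) = -16/4819 + (1/784)*(1/2916) = -16/4819 + 1/2286144 = -36573485/11016927936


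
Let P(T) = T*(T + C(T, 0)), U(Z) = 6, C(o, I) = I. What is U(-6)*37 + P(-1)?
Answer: 223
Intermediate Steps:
P(T) = T² (P(T) = T*(T + 0) = T*T = T²)
U(-6)*37 + P(-1) = 6*37 + (-1)² = 222 + 1 = 223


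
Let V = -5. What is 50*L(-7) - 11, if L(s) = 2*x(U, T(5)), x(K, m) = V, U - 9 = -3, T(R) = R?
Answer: -511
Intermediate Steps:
U = 6 (U = 9 - 3 = 6)
x(K, m) = -5
L(s) = -10 (L(s) = 2*(-5) = -10)
50*L(-7) - 11 = 50*(-10) - 11 = -500 - 11 = -511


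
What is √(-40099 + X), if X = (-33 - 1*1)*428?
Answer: I*√54651 ≈ 233.78*I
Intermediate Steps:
X = -14552 (X = (-33 - 1)*428 = -34*428 = -14552)
√(-40099 + X) = √(-40099 - 14552) = √(-54651) = I*√54651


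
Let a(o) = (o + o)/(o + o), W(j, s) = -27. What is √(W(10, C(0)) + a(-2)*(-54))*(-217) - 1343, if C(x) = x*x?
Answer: -1343 - 1953*I ≈ -1343.0 - 1953.0*I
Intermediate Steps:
C(x) = x²
a(o) = 1 (a(o) = (2*o)/((2*o)) = (2*o)*(1/(2*o)) = 1)
√(W(10, C(0)) + a(-2)*(-54))*(-217) - 1343 = √(-27 + 1*(-54))*(-217) - 1343 = √(-27 - 54)*(-217) - 1343 = √(-81)*(-217) - 1343 = (9*I)*(-217) - 1343 = -1953*I - 1343 = -1343 - 1953*I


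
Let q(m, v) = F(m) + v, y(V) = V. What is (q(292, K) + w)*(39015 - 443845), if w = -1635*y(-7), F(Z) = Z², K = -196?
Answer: -39071357790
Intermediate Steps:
q(m, v) = v + m² (q(m, v) = m² + v = v + m²)
w = 11445 (w = -1635*(-7) = 11445)
(q(292, K) + w)*(39015 - 443845) = ((-196 + 292²) + 11445)*(39015 - 443845) = ((-196 + 85264) + 11445)*(-404830) = (85068 + 11445)*(-404830) = 96513*(-404830) = -39071357790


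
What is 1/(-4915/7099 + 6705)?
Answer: 7099/47593880 ≈ 0.00014916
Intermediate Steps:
1/(-4915/7099 + 6705) = 1/(47593880/7099) = 7099/47593880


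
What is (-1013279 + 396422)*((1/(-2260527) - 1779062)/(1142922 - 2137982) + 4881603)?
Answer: -451559331929427264935833/149957333108 ≈ -3.0113e+12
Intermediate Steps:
(-1013279 + 396422)*((1/(-2260527) - 1779062)/(1142922 - 2137982) + 4881603) = -616857*((-1/2260527 - 1779062)/(-995060) + 4881603) = -616857*(-4021617685675/2260527*(-1/995060) + 4881603) = -616857*(804323537135/449871999324 + 4881603) = -616857*2196097305839573507/449871999324 = -451559331929427264935833/149957333108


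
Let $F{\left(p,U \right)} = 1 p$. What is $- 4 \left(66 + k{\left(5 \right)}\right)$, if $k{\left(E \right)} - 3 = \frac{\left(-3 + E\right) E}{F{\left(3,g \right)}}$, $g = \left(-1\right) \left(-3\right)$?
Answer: $- \frac{868}{3} \approx -289.33$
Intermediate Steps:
$g = 3$
$F{\left(p,U \right)} = p$
$k{\left(E \right)} = 3 + \frac{E \left(-3 + E\right)}{3}$ ($k{\left(E \right)} = 3 + \frac{\left(-3 + E\right) E}{3} = 3 + E \left(-3 + E\right) \frac{1}{3} = 3 + \frac{E \left(-3 + E\right)}{3}$)
$- 4 \left(66 + k{\left(5 \right)}\right) = - 4 \left(66 + \left(3 - 5 + \frac{5^{2}}{3}\right)\right) = - 4 \left(66 + \left(3 - 5 + \frac{1}{3} \cdot 25\right)\right) = - 4 \left(66 + \left(3 - 5 + \frac{25}{3}\right)\right) = - 4 \left(66 + \frac{19}{3}\right) = \left(-4\right) \frac{217}{3} = - \frac{868}{3}$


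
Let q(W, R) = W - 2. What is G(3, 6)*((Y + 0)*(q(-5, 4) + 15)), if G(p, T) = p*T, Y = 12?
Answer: 1728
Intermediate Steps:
q(W, R) = -2 + W
G(p, T) = T*p
G(3, 6)*((Y + 0)*(q(-5, 4) + 15)) = (6*3)*((12 + 0)*((-2 - 5) + 15)) = 18*(12*(-7 + 15)) = 18*(12*8) = 18*96 = 1728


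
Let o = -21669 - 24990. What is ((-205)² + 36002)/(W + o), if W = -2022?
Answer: -26009/16227 ≈ -1.6028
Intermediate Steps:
o = -46659
((-205)² + 36002)/(W + o) = ((-205)² + 36002)/(-2022 - 46659) = (42025 + 36002)/(-48681) = 78027*(-1/48681) = -26009/16227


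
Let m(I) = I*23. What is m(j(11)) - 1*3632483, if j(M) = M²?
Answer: -3629700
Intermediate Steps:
m(I) = 23*I
m(j(11)) - 1*3632483 = 23*11² - 1*3632483 = 23*121 - 3632483 = 2783 - 3632483 = -3629700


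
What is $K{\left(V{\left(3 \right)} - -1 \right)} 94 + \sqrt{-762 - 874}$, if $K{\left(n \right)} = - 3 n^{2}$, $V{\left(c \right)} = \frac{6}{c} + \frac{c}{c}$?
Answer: $-4512 + 2 i \sqrt{409} \approx -4512.0 + 40.448 i$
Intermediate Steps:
$V{\left(c \right)} = 1 + \frac{6}{c}$ ($V{\left(c \right)} = \frac{6}{c} + 1 = 1 + \frac{6}{c}$)
$K{\left(V{\left(3 \right)} - -1 \right)} 94 + \sqrt{-762 - 874} = - 3 \left(\frac{6 + 3}{3} - -1\right)^{2} \cdot 94 + \sqrt{-762 - 874} = - 3 \left(\frac{1}{3} \cdot 9 + 1\right)^{2} \cdot 94 + \sqrt{-1636} = - 3 \left(3 + 1\right)^{2} \cdot 94 + 2 i \sqrt{409} = - 3 \cdot 4^{2} \cdot 94 + 2 i \sqrt{409} = \left(-3\right) 16 \cdot 94 + 2 i \sqrt{409} = \left(-48\right) 94 + 2 i \sqrt{409} = -4512 + 2 i \sqrt{409}$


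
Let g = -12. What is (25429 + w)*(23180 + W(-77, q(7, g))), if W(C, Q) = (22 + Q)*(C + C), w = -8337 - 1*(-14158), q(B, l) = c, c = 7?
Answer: 584812500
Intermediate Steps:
q(B, l) = 7
w = 5821 (w = -8337 + 14158 = 5821)
W(C, Q) = 2*C*(22 + Q) (W(C, Q) = (22 + Q)*(2*C) = 2*C*(22 + Q))
(25429 + w)*(23180 + W(-77, q(7, g))) = (25429 + 5821)*(23180 + 2*(-77)*(22 + 7)) = 31250*(23180 + 2*(-77)*29) = 31250*(23180 - 4466) = 31250*18714 = 584812500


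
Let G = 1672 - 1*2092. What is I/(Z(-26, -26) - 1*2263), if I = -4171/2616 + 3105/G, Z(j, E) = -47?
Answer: 32915/8460144 ≈ 0.0038906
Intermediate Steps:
G = -420 (G = 1672 - 2092 = -420)
I = -164575/18312 (I = -4171/2616 + 3105/(-420) = -4171*1/2616 + 3105*(-1/420) = -4171/2616 - 207/28 = -164575/18312 ≈ -8.9873)
I/(Z(-26, -26) - 1*2263) = -164575/(18312*(-47 - 1*2263)) = -164575/(18312*(-47 - 2263)) = -164575/18312/(-2310) = -164575/18312*(-1/2310) = 32915/8460144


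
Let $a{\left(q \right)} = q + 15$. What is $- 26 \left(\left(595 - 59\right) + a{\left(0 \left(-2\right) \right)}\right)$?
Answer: $-14326$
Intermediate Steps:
$a{\left(q \right)} = 15 + q$
$- 26 \left(\left(595 - 59\right) + a{\left(0 \left(-2\right) \right)}\right) = - 26 \left(\left(595 - 59\right) + \left(15 + 0 \left(-2\right)\right)\right) = - 26 \left(536 + \left(15 + 0\right)\right) = - 26 \left(536 + 15\right) = \left(-26\right) 551 = -14326$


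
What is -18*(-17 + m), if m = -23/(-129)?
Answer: 13020/43 ≈ 302.79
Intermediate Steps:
m = 23/129 (m = -23*(-1/129) = 23/129 ≈ 0.17829)
-18*(-17 + m) = -18*(-17 + 23/129) = -18*(-2170/129) = 13020/43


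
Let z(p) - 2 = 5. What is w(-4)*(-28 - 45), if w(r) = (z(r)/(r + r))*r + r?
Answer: 73/2 ≈ 36.500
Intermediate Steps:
z(p) = 7 (z(p) = 2 + 5 = 7)
w(r) = 7/2 + r (w(r) = (7/(r + r))*r + r = (7/((2*r)))*r + r = (7*(1/(2*r)))*r + r = (7/(2*r))*r + r = 7/2 + r)
w(-4)*(-28 - 45) = (7/2 - 4)*(-28 - 45) = -1/2*(-73) = 73/2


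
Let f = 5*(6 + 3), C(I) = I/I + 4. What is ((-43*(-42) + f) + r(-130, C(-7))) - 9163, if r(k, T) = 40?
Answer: -7272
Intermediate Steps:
C(I) = 5 (C(I) = 1 + 4 = 5)
f = 45 (f = 5*9 = 45)
((-43*(-42) + f) + r(-130, C(-7))) - 9163 = ((-43*(-42) + 45) + 40) - 9163 = ((1806 + 45) + 40) - 9163 = (1851 + 40) - 9163 = 1891 - 9163 = -7272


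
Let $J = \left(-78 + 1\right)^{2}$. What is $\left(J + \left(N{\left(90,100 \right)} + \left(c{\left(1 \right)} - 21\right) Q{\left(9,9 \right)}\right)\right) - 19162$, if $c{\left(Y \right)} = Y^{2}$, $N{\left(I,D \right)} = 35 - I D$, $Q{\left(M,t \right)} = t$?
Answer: $-22378$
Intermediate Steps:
$N{\left(I,D \right)} = 35 - D I$
$J = 5929$ ($J = \left(-77\right)^{2} = 5929$)
$\left(J + \left(N{\left(90,100 \right)} + \left(c{\left(1 \right)} - 21\right) Q{\left(9,9 \right)}\right)\right) - 19162 = \left(5929 + \left(\left(35 - 100 \cdot 90\right) + \left(1^{2} - 21\right) 9\right)\right) - 19162 = \left(5929 + \left(\left(35 - 9000\right) + \left(1 - 21\right) 9\right)\right) - 19162 = \left(5929 - 9145\right) - 19162 = -3216 - 19162 = -22378$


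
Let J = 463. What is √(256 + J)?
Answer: √719 ≈ 26.814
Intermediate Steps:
√(256 + J) = √(256 + 463) = √719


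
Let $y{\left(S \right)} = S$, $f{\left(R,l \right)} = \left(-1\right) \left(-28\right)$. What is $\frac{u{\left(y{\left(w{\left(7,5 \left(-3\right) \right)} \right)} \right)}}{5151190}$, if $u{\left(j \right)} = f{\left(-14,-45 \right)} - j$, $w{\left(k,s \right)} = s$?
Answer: $\frac{43}{5151190} \approx 8.3476 \cdot 10^{-6}$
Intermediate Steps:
$f{\left(R,l \right)} = 28$
$u{\left(j \right)} = 28 - j$
$\frac{u{\left(y{\left(w{\left(7,5 \left(-3\right) \right)} \right)} \right)}}{5151190} = \frac{28 - 5 \left(-3\right)}{5151190} = \left(28 - -15\right) \frac{1}{5151190} = \left(28 + 15\right) \frac{1}{5151190} = 43 \cdot \frac{1}{5151190} = \frac{43}{5151190}$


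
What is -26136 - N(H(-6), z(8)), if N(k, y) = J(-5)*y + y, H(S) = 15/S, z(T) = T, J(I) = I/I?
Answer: -26152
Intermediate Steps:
J(I) = 1
N(k, y) = 2*y (N(k, y) = 1*y + y = y + y = 2*y)
-26136 - N(H(-6), z(8)) = -26136 - 2*8 = -26136 - 1*16 = -26136 - 16 = -26152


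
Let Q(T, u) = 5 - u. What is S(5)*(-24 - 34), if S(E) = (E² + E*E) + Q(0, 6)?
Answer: -2842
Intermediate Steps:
S(E) = -1 + 2*E² (S(E) = (E² + E*E) + (5 - 1*6) = (E² + E²) + (5 - 6) = 2*E² - 1 = -1 + 2*E²)
S(5)*(-24 - 34) = (-1 + 2*5²)*(-24 - 34) = (-1 + 2*25)*(-58) = (-1 + 50)*(-58) = 49*(-58) = -2842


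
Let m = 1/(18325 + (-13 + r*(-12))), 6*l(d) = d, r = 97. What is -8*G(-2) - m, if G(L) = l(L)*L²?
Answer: 182911/17148 ≈ 10.667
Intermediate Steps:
l(d) = d/6
G(L) = L³/6 (G(L) = (L/6)*L² = L³/6)
m = 1/17148 (m = 1/(18325 + (-13 + 97*(-12))) = 1/(18325 + (-13 - 1164)) = 1/(18325 - 1177) = 1/17148 ≈ 5.8316e-5)
-8*G(-2) - m = -4*(-2)³/3 - 1*1/17148 = -4*(-8)/3 - 1/17148 = -8*(-4/3) - 1/17148 = 32/3 - 1/17148 = 182911/17148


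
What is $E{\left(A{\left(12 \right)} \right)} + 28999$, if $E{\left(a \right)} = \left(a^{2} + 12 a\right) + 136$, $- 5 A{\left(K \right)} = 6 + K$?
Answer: $\frac{727619}{25} \approx 29105.0$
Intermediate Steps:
$A{\left(K \right)} = - \frac{6}{5} - \frac{K}{5}$ ($A{\left(K \right)} = - \frac{6 + K}{5} = - \frac{6}{5} - \frac{K}{5}$)
$E{\left(a \right)} = 136 + a^{2} + 12 a$
$E{\left(A{\left(12 \right)} \right)} + 28999 = \left(136 + \left(- \frac{6}{5} - \frac{12}{5}\right)^{2} + 12 \left(- \frac{6}{5} - \frac{12}{5}\right)\right) + 28999 = \left(136 + \left(- \frac{18}{5}\right)^{2} + 12 \left(- \frac{18}{5}\right)\right) + 28999 = \left(136 + \frac{324}{25} - \frac{216}{5}\right) + 28999 = \frac{2644}{25} + 28999 = \frac{727619}{25}$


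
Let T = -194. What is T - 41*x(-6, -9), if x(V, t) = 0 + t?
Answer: 175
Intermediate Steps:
x(V, t) = t
T - 41*x(-6, -9) = -194 - 41*(-9) = -194 + 369 = 175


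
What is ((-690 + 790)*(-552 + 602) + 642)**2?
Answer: 31832164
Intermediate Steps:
((-690 + 790)*(-552 + 602) + 642)**2 = (100*50 + 642)**2 = (5000 + 642)**2 = 5642**2 = 31832164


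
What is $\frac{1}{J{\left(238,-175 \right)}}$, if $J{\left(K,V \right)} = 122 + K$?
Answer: $\frac{1}{360} \approx 0.0027778$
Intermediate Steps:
$\frac{1}{J{\left(238,-175 \right)}} = \frac{1}{122 + 238} = \frac{1}{360}$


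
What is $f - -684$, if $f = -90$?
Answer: $594$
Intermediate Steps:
$f - -684 = -90 - -684 = -90 + 684 = 594$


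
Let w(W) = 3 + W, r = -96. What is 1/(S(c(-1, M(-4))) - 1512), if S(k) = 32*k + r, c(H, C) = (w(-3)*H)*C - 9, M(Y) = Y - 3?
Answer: -1/1896 ≈ -0.00052743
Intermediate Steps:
M(Y) = -3 + Y
c(H, C) = -9 (c(H, C) = ((3 - 3)*H)*C - 9 = (0*H)*C - 9 = 0*C - 9 = 0 - 9 = -9)
S(k) = -96 + 32*k (S(k) = 32*k - 96 = -96 + 32*k)
1/(S(c(-1, M(-4))) - 1512) = 1/((-96 + 32*(-9)) - 1512) = 1/((-96 - 288) - 1512) = 1/(-384 - 1512) = 1/(-1896) = -1/1896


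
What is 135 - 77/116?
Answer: 15583/116 ≈ 134.34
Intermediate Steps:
135 - 77/116 = 15583/116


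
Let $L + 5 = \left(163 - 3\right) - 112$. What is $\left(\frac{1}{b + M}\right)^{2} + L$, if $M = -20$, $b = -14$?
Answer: $\frac{49709}{1156} \approx 43.001$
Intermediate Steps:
$L = 43$ ($L = -5 + \left(\left(163 - 3\right) - 112\right) = -5 + \left(160 - 112\right) = -5 + 48 = 43$)
$\left(\frac{1}{b + M}\right)^{2} + L = \left(\frac{1}{-14 - 20}\right)^{2} + 43 = \left(\frac{1}{-34}\right)^{2} + 43 = \left(- \frac{1}{34}\right)^{2} + 43 = \frac{1}{1156} + 43 = \frac{49709}{1156}$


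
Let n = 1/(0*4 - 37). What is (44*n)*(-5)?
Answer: 220/37 ≈ 5.9459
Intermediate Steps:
n = -1/37 (n = 1/(0 - 37) = 1/(-37) = -1/37 ≈ -0.027027)
(44*n)*(-5) = (44*(-1/37))*(-5) = -44/37*(-5) = 220/37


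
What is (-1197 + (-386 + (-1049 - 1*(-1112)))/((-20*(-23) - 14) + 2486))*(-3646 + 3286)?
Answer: 315893430/733 ≈ 4.3096e+5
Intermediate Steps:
(-1197 + (-386 + (-1049 - 1*(-1112)))/((-20*(-23) - 14) + 2486))*(-3646 + 3286) = (-1197 + (-386 + (-1049 + 1112))/((460 - 14) + 2486))*(-360) = (-1197 + (-386 + 63)/(446 + 2486))*(-360) = (-1197 - 323/2932)*(-360) = -3509927/2932*(-360) = 315893430/733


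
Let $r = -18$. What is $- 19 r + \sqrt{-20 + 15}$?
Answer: $342 + i \sqrt{5} \approx 342.0 + 2.2361 i$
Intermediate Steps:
$- 19 r + \sqrt{-20 + 15} = \left(-19\right) \left(-18\right) + \sqrt{-20 + 15} = 342 + \sqrt{-5} = 342 + i \sqrt{5}$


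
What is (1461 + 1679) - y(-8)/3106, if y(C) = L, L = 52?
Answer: 4876394/1553 ≈ 3140.0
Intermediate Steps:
y(C) = 52
(1461 + 1679) - y(-8)/3106 = (1461 + 1679) - 52/3106 = 3140 - 52/3106 = 3140 - 1*26/1553 = 3140 - 26/1553 = 4876394/1553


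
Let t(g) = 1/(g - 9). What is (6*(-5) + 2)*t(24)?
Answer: -28/15 ≈ -1.8667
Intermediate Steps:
t(g) = 1/(-9 + g)
(6*(-5) + 2)*t(24) = (6*(-5) + 2)/(-9 + 24) = (-30 + 2)/15 = -28*1/15 = -28/15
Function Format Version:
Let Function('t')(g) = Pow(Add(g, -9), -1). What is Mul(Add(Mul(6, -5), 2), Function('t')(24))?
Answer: Rational(-28, 15) ≈ -1.8667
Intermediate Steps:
Function('t')(g) = Pow(Add(-9, g), -1)
Mul(Add(Mul(6, -5), 2), Function('t')(24)) = Mul(Add(Mul(6, -5), 2), Pow(Add(-9, 24), -1)) = Mul(Add(-30, 2), Pow(15, -1)) = Mul(-28, Rational(1, 15)) = Rational(-28, 15)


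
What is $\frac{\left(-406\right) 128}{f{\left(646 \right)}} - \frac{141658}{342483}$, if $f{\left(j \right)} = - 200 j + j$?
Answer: $- \frac{206272994}{22013779791} \approx -0.0093702$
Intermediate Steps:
$f{\left(j \right)} = - 199 j$
$\frac{\left(-406\right) 128}{f{\left(646 \right)}} - \frac{141658}{342483} = \frac{\left(-406\right) 128}{\left(-199\right) 646} - \frac{141658}{342483} = - \frac{51968}{-128554} - \frac{141658}{342483} = \left(-51968\right) \left(- \frac{1}{128554}\right) - \frac{141658}{342483} = \frac{25984}{64277} - \frac{141658}{342483} = - \frac{206272994}{22013779791}$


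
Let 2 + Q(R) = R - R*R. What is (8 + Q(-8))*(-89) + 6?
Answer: 5880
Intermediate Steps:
Q(R) = -2 + R - R² (Q(R) = -2 + (R - R*R) = -2 + (R - R²) = -2 + R - R²)
(8 + Q(-8))*(-89) + 6 = (8 + (-2 - 8 - 1*(-8)²))*(-89) + 6 = (8 + (-2 - 8 - 1*64))*(-89) + 6 = (8 + (-2 - 8 - 64))*(-89) + 6 = (8 - 74)*(-89) + 6 = -66*(-89) + 6 = 5874 + 6 = 5880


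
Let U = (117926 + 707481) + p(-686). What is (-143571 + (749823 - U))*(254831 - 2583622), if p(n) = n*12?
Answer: 491195584093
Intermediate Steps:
p(n) = 12*n
U = 817175 (U = (117926 + 707481) + 12*(-686) = 825407 - 8232 = 817175)
(-143571 + (749823 - U))*(254831 - 2583622) = (-143571 + (749823 - 1*817175))*(254831 - 2583622) = (-143571 + (749823 - 817175))*(-2328791) = (-143571 - 67352)*(-2328791) = -210923*(-2328791) = 491195584093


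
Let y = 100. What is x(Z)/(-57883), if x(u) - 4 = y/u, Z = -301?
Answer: -1104/17422783 ≈ -6.3365e-5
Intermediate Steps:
x(u) = 4 + 100/u
x(Z)/(-57883) = (4 + 100/(-301))/(-57883) = (4 + 100*(-1/301))*(-1/57883) = (4 - 100/301)*(-1/57883) = (1104/301)*(-1/57883) = -1104/17422783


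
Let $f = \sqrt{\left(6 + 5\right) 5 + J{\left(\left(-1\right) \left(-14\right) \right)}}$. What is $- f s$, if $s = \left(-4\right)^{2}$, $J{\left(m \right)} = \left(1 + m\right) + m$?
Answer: $- 32 \sqrt{21} \approx -146.64$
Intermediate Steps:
$J{\left(m \right)} = 1 + 2 m$
$s = 16$
$f = 2 \sqrt{21}$ ($f = \sqrt{\left(6 + 5\right) 5 + \left(1 + 2 \left(\left(-1\right) \left(-14\right)\right)\right)} = \sqrt{11 \cdot 5 + \left(1 + 2 \cdot 14\right)} = \sqrt{55 + \left(1 + 28\right)} = \sqrt{55 + 29} = \sqrt{84} = 2 \sqrt{21} \approx 9.1651$)
$- f s = - 2 \sqrt{21} \cdot 16 = - 32 \sqrt{21}$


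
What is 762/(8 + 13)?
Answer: 254/7 ≈ 36.286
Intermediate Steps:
762/(8 + 13) = 762/21 = 762*(1/21) = 254/7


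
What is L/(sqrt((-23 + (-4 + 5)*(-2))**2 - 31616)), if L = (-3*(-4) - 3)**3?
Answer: -729*I*sqrt(30991)/30991 ≈ -4.141*I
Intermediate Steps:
L = 729 (L = (12 - 3)**3 = 9**3 = 729)
L/(sqrt((-23 + (-4 + 5)*(-2))**2 - 31616)) = 729/(sqrt((-23 + (-4 + 5)*(-2))**2 - 31616)) = 729/(sqrt((-23 + 1*(-2))**2 - 31616)) = 729/(sqrt((-23 - 2)**2 - 31616)) = 729/(sqrt((-25)**2 - 31616)) = 729/(sqrt(625 - 31616)) = 729/(sqrt(-30991)) = 729/((I*sqrt(30991))) = 729*(-I*sqrt(30991)/30991) = -729*I*sqrt(30991)/30991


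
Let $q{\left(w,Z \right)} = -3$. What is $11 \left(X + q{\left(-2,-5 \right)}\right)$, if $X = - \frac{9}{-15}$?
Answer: $- \frac{132}{5} \approx -26.4$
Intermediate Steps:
$X = \frac{3}{5}$ ($X = \left(-9\right) \left(- \frac{1}{15}\right) = \frac{3}{5} \approx 0.6$)
$11 \left(X + q{\left(-2,-5 \right)}\right) = 11 \left(\frac{3}{5} - 3\right) = 11 \left(- \frac{12}{5}\right) = - \frac{132}{5}$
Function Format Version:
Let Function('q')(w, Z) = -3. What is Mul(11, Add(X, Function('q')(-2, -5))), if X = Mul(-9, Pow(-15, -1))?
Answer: Rational(-132, 5) ≈ -26.400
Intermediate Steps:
X = Rational(3, 5) (X = Mul(-9, Rational(-1, 15)) = Rational(3, 5) ≈ 0.60000)
Mul(11, Add(X, Function('q')(-2, -5))) = Mul(11, Add(Rational(3, 5), -3)) = Mul(11, Rational(-12, 5)) = Rational(-132, 5)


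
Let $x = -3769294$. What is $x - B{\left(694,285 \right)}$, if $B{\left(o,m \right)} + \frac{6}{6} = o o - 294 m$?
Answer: $-4167139$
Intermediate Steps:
$B{\left(o,m \right)} = -1 + o^{2} - 294 m$ ($B{\left(o,m \right)} = -1 - \left(294 m - o o\right) = -1 - \left(- o^{2} + 294 m\right) = -1 + o^{2} - 294 m$)
$x - B{\left(694,285 \right)} = -3769294 - \left(-1 + 694^{2} - 83790\right) = -3769294 - \left(-1 + 481636 - 83790\right) = -3769294 - 397845 = -4167139$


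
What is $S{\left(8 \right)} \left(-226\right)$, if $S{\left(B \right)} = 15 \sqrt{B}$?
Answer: $- 6780 \sqrt{2} \approx -9588.4$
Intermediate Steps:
$S{\left(8 \right)} \left(-226\right) = 15 \sqrt{8} \left(-226\right) = 15 \cdot 2 \sqrt{2} \left(-226\right) = 30 \sqrt{2} \left(-226\right) = - 6780 \sqrt{2}$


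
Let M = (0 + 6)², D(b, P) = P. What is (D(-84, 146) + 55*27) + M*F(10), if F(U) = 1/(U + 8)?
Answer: 1633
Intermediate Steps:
F(U) = 1/(8 + U)
M = 36 (M = 6² = 36)
(D(-84, 146) + 55*27) + M*F(10) = (146 + 55*27) + 36/(8 + 10) = (146 + 1485) + 36/18 = 1631 + 36*(1/18) = 1631 + 2 = 1633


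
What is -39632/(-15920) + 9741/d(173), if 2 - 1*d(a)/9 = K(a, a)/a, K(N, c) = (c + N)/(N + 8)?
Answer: 23497745/42984 ≈ 546.66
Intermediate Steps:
K(N, c) = (N + c)/(8 + N)
d(a) = 18 - 18/(8 + a) (d(a) = 18 - 9*(a + a)/(8 + a)/a = 18 - 9*(2*a)/(8 + a)/a = 18 - 9*2*a/(8 + a)/a = 18 - 18/(8 + a))
-39632/(-15920) + 9741/d(173) = -39632/(-15920) + 9741/((18*(7 + 173)/(8 + 173))) = -39632*(-1/15920) + 9741/((18*180/181)) = 2477/995 + 9741/((18*(1/181)*180)) = 2477/995 + 9741/(3240/181) = 2477/995 + 9741*(181/3240) = 2477/995 + 587707/1080 = 23497745/42984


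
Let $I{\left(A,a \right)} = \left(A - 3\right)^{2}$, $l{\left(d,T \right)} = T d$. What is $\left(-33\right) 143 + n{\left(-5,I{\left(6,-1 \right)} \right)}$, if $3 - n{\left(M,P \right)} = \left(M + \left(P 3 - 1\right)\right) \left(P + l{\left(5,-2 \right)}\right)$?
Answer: $-4695$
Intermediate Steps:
$I{\left(A,a \right)} = \left(-3 + A\right)^{2}$
$n{\left(M,P \right)} = 3 - \left(-10 + P\right) \left(-1 + M + 3 P\right)$ ($n{\left(M,P \right)} = 3 - \left(M + \left(P 3 - 1\right)\right) \left(P - 10\right) = 3 - \left(M + \left(3 P - 1\right)\right) \left(P - 10\right) = 3 - \left(M + \left(-1 + 3 P\right)\right) \left(-10 + P\right) = 3 - \left(-1 + M + 3 P\right) \left(-10 + P\right) = 3 - \left(-10 + P\right) \left(-1 + M + 3 P\right)$)
$\left(-33\right) 143 + n{\left(-5,I{\left(6,-1 \right)} \right)} = \left(-33\right) 143 - \left(57 - 36 \left(-3 + 6\right)^{2} + 3 \left(-3 + 6\right)^{4}\right) = -4719 - \left(57 - 324 + 243\right) = -4719 - \left(-222 - 45 + 243\right) = -4719 - -24 = -4719 + 24 = -4695$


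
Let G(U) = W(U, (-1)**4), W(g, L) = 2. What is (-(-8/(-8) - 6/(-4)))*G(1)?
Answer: -5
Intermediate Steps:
G(U) = 2
(-(-8/(-8) - 6/(-4)))*G(1) = -(-8/(-8) - 6/(-4))*2 = -(-8*(-1/8) - 6*(-1/4))*2 = -(1 + 3/2)*2 = -1*5/2*2 = -5/2*2 = -5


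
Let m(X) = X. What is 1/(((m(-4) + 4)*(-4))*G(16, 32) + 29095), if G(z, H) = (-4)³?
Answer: 1/29095 ≈ 3.4370e-5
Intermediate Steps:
G(z, H) = -64
1/(((m(-4) + 4)*(-4))*G(16, 32) + 29095) = 1/(((-4 + 4)*(-4))*(-64) + 29095) = 1/((0*(-4))*(-64) + 29095) = 1/(0*(-64) + 29095) = 1/(0 + 29095) = 1/29095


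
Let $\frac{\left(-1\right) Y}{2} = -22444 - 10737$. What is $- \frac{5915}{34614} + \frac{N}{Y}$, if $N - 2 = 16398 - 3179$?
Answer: $\frac{16275116}{574263567} \approx 0.028341$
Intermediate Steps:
$Y = 66362$ ($Y = - 2 \left(-22444 - 10737\right) = \left(-2\right) \left(-33181\right) = 66362$)
$N = 13221$ ($N = 2 + \left(16398 - 3179\right) = 2 + 13219 = 13221$)
$- \frac{5915}{34614} + \frac{N}{Y} = - \frac{5915}{34614} + \frac{13221}{66362} = \frac{16275116}{574263567}$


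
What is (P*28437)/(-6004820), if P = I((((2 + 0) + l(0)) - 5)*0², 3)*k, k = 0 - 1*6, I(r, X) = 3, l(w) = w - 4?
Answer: 255933/3002410 ≈ 0.085243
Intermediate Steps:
l(w) = -4 + w
k = -6 (k = 0 - 6 = -6)
P = -18 (P = 3*(-6) = -18)
(P*28437)/(-6004820) = -18*28437/(-6004820) = -511866*(-1/6004820) = 255933/3002410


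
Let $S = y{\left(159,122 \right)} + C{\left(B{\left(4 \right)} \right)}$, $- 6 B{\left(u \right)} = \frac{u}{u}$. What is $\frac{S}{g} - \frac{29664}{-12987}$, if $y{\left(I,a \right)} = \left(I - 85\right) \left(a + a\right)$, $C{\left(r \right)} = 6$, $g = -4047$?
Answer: $- \frac{4241518}{1946607} \approx -2.1789$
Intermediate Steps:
$B{\left(u \right)} = - \frac{1}{6}$ ($B{\left(u \right)} = - \frac{u \frac{1}{u}}{6} = \left(- \frac{1}{6}\right) 1 = - \frac{1}{6}$)
$y{\left(I,a \right)} = 2 a \left(-85 + I\right)$ ($y{\left(I,a \right)} = \left(-85 + I\right) 2 a = 2 a \left(-85 + I\right)$)
$S = 18062$ ($S = 2 \cdot 122 \left(-85 + 159\right) + 6 = 2 \cdot 122 \cdot 74 + 6 = 18056 + 6 = 18062$)
$\frac{S}{g} - \frac{29664}{-12987} = \frac{18062}{-4047} - \frac{29664}{-12987} = 18062 \left(- \frac{1}{4047}\right) - - \frac{3296}{1443} = - \frac{18062}{4047} + \frac{3296}{1443} = - \frac{4241518}{1946607}$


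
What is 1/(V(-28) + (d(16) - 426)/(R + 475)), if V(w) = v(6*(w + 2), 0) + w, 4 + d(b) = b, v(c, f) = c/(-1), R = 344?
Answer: 91/11602 ≈ 0.0078435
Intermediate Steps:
v(c, f) = -c (v(c, f) = c*(-1) = -c)
d(b) = -4 + b
V(w) = -12 - 5*w (V(w) = -6*(w + 2) + w = -6*(2 + w) + w = -(12 + 6*w) + w = (-12 - 6*w) + w = -12 - 5*w)
1/(V(-28) + (d(16) - 426)/(R + 475)) = 1/((-12 - 5*(-28)) + ((-4 + 16) - 426)/(344 + 475)) = 1/((-12 + 140) + (12 - 426)/819) = 1/(128 - 414*1/819) = 1/(128 - 46/91) = 1/(11602/91) = 91/11602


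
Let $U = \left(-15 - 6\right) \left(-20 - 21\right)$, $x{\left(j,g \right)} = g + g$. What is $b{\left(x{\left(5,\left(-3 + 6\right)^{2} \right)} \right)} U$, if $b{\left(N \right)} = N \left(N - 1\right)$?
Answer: $263466$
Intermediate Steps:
$x{\left(j,g \right)} = 2 g$
$b{\left(N \right)} = N \left(-1 + N\right)$
$U = 861$ ($U = \left(-21\right) \left(-41\right) = 861$)
$b{\left(x{\left(5,\left(-3 + 6\right)^{2} \right)} \right)} U = 2 \left(-3 + 6\right)^{2} \left(-1 + 2 \left(-3 + 6\right)^{2}\right) 861 = 2 \cdot 3^{2} \left(-1 + 2 \cdot 3^{2}\right) 861 = 2 \cdot 9 \left(-1 + 2 \cdot 9\right) 861 = 18 \left(-1 + 18\right) 861 = 18 \cdot 17 \cdot 861 = 306 \cdot 861 = 263466$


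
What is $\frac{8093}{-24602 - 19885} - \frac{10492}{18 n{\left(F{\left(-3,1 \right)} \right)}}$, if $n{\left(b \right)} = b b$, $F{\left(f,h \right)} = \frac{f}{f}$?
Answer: $- \frac{2882119}{4943} \approx -583.07$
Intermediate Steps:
$F{\left(f,h \right)} = 1$
$n{\left(b \right)} = b^{2}$
$\frac{8093}{-24602 - 19885} - \frac{10492}{18 n{\left(F{\left(-3,1 \right)} \right)}} = \frac{8093}{-24602 - 19885} - \frac{10492}{18 \cdot 1^{2}} = \frac{8093}{-24602 - 19885} - \frac{10492}{18 \cdot 1} = \frac{8093}{-44487} - \frac{10492}{18} = 8093 \left(- \frac{1}{44487}\right) - \frac{5246}{9} = - \frac{8093}{44487} - \frac{5246}{9} = - \frac{2882119}{4943}$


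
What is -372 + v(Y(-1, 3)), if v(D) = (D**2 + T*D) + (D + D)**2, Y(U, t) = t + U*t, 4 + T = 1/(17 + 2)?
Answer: -372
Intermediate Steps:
T = -75/19 (T = -4 + 1/(17 + 2) = -4 + 1/19 = -75/19 ≈ -3.9474)
v(D) = 5*D**2 - 75*D/19 (v(D) = (D**2 - 75*D/19) + (D + D)**2 = (D**2 - 75*D/19) + (2*D)**2 = (D**2 - 75*D/19) + 4*D**2 = 5*D**2 - 75*D/19)
-372 + v(Y(-1, 3)) = -372 + 5*(3*(1 - 1))*(-15 + 19*(3*(1 - 1)))/19 = -372 + 5*(3*0)*(-15 + 19*(3*0))/19 = -372 + (5/19)*0*(-15 + 19*0) = -372 + (5/19)*0*(-15 + 0) = -372 + (5/19)*0*(-15) = -372 + 0 = -372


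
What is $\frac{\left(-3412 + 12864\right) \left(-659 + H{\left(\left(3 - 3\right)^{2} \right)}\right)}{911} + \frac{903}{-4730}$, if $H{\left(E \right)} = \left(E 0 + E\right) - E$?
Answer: $- \frac{685194611}{100210} \approx -6837.6$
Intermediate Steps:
$H{\left(E \right)} = 0$ ($H{\left(E \right)} = \left(0 + E\right) - E = E - E = 0$)
$\frac{\left(-3412 + 12864\right) \left(-659 + H{\left(\left(3 - 3\right)^{2} \right)}\right)}{911} + \frac{903}{-4730} = \frac{\left(-3412 + 12864\right) \left(-659 + 0\right)}{911} + \frac{903}{-4730} = 9452 \left(-659\right) \frac{1}{911} + 903 \left(- \frac{1}{4730}\right) = \left(-6228868\right) \frac{1}{911} - \frac{21}{110} = - \frac{6228868}{911} - \frac{21}{110} = - \frac{685194611}{100210}$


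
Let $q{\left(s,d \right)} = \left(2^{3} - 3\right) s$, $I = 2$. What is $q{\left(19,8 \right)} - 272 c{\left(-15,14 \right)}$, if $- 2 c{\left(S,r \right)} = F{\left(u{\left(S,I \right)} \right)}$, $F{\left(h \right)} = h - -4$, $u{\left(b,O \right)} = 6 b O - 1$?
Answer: $-23977$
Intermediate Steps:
$u{\left(b,O \right)} = -1 + 6 O b$ ($u{\left(b,O \right)} = 6 O b - 1 = -1 + 6 O b$)
$F{\left(h \right)} = 4 + h$ ($F{\left(h \right)} = h + 4 = 4 + h$)
$c{\left(S,r \right)} = - \frac{3}{2} - 6 S$ ($c{\left(S,r \right)} = - \frac{4 + \left(-1 + 6 \cdot 2 S\right)}{2} = - \frac{4 + \left(-1 + 12 S\right)}{2} = - \frac{3 + 12 S}{2} = - \frac{3}{2} - 6 S$)
$q{\left(s,d \right)} = 5 s$ ($q{\left(s,d \right)} = \left(8 - 3\right) s = 5 s$)
$q{\left(19,8 \right)} - 272 c{\left(-15,14 \right)} = 5 \cdot 19 - 272 \left(- \frac{3}{2} - -90\right) = 95 - 272 \left(- \frac{3}{2} + 90\right) = 95 - 24072 = -23977$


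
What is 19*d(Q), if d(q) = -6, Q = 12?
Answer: -114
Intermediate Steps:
19*d(Q) = 19*(-6) = -114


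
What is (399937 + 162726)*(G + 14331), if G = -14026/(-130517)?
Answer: 1052434782426439/130517 ≈ 8.0636e+9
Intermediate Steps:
G = 14026/130517 (G = -14026*(-1/130517) = 14026/130517 ≈ 0.10746)
(399937 + 162726)*(G + 14331) = (399937 + 162726)*(14026/130517 + 14331) = 562663*(1870453153/130517) = 1052434782426439/130517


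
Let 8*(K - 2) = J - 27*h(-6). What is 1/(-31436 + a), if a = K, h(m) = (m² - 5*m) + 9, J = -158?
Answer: -8/253655 ≈ -3.1539e-5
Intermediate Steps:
h(m) = 9 + m² - 5*m
K = -2167/8 (K = 2 + (-158 - 27*(9 + (-6)² - 5*(-6)))/8 = 2 + (-158 - 27*(9 + 36 + 30))/8 = 2 + (-158 - 27*75)/8 = 2 + (-158 - 2025)/8 = 2 + (⅛)*(-2183) = 2 - 2183/8 = -2167/8 ≈ -270.88)
a = -2167/8 ≈ -270.88
1/(-31436 + a) = 1/(-31436 - 2167/8) = 1/(-253655/8) = -8/253655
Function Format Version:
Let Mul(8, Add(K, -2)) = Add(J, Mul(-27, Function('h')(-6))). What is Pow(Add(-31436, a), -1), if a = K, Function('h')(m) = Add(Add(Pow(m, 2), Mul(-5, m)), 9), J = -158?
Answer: Rational(-8, 253655) ≈ -3.1539e-5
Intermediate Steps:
Function('h')(m) = Add(9, Pow(m, 2), Mul(-5, m))
K = Rational(-2167, 8) (K = Add(2, Mul(Rational(1, 8), Add(-158, Mul(-27, Add(9, Pow(-6, 2), Mul(-5, -6)))))) = Add(2, Mul(Rational(1, 8), Add(-158, Mul(-27, Add(9, 36, 30))))) = Add(2, Mul(Rational(1, 8), Add(-158, Mul(-27, 75)))) = Add(2, Mul(Rational(1, 8), Add(-158, -2025))) = Add(2, Mul(Rational(1, 8), -2183)) = Add(2, Rational(-2183, 8)) = Rational(-2167, 8) ≈ -270.88)
a = Rational(-2167, 8) ≈ -270.88
Pow(Add(-31436, a), -1) = Pow(Add(-31436, Rational(-2167, 8)), -1) = Pow(Rational(-253655, 8), -1) = Rational(-8, 253655)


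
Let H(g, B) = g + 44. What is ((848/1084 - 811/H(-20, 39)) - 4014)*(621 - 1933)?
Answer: 4316766836/813 ≈ 5.3097e+6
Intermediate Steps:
H(g, B) = 44 + g
((848/1084 - 811/H(-20, 39)) - 4014)*(621 - 1933) = ((848/1084 - 811/(44 - 20)) - 4014)*(621 - 1933) = ((848*(1/1084) - 811/24) - 4014)*(-1312) = ((212/271 - 811*1/24) - 4014)*(-1312) = ((212/271 - 811/24) - 4014)*(-1312) = (-214693/6504 - 4014)*(-1312) = -26321749/6504*(-1312) = 4316766836/813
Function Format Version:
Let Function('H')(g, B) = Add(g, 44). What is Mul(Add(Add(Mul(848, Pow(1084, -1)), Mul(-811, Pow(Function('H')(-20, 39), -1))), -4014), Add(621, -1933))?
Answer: Rational(4316766836, 813) ≈ 5.3097e+6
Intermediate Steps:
Function('H')(g, B) = Add(44, g)
Mul(Add(Add(Mul(848, Pow(1084, -1)), Mul(-811, Pow(Function('H')(-20, 39), -1))), -4014), Add(621, -1933)) = Mul(Add(Add(Mul(848, Pow(1084, -1)), Mul(-811, Pow(Add(44, -20), -1))), -4014), Add(621, -1933)) = Mul(Add(Add(Mul(848, Rational(1, 1084)), Mul(-811, Pow(24, -1))), -4014), -1312) = Mul(Add(Add(Rational(212, 271), Mul(-811, Rational(1, 24))), -4014), -1312) = Mul(Add(Add(Rational(212, 271), Rational(-811, 24)), -4014), -1312) = Mul(Add(Rational(-214693, 6504), -4014), -1312) = Mul(Rational(-26321749, 6504), -1312) = Rational(4316766836, 813)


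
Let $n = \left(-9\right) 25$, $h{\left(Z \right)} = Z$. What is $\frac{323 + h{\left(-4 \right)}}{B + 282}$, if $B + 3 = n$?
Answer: $\frac{319}{54} \approx 5.9074$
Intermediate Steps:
$n = -225$
$B = -228$ ($B = -3 - 225 = -228$)
$\frac{323 + h{\left(-4 \right)}}{B + 282} = \frac{323 - 4}{-228 + 282} = \frac{319}{54}$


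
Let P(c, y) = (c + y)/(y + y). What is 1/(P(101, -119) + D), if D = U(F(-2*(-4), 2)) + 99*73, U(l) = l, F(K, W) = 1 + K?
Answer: 119/861093 ≈ 0.00013820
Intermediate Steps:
P(c, y) = (c + y)/(2*y) (P(c, y) = (c + y)/((2*y)) = (c + y)*(1/(2*y)) = (c + y)/(2*y))
D = 7236 (D = (1 - 2*(-4)) + 99*73 = (1 + 8) + 7227 = 9 + 7227 = 7236)
1/(P(101, -119) + D) = 1/((½)*(101 - 119)/(-119) + 7236) = 1/((½)*(-1/119)*(-18) + 7236) = 1/(9/119 + 7236) = 1/(861093/119) = 119/861093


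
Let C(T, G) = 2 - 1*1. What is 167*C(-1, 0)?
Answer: 167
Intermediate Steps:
C(T, G) = 1 (C(T, G) = 2 - 1 = 1)
167*C(-1, 0) = 167*1 = 167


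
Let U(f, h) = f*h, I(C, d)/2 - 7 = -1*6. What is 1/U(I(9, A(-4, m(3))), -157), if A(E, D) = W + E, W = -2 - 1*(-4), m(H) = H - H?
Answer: -1/314 ≈ -0.0031847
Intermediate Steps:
m(H) = 0
W = 2 (W = -2 + 4 = 2)
A(E, D) = 2 + E
I(C, d) = 2 (I(C, d) = 14 + 2*(-1*6) = 14 + 2*(-6) = 14 - 12 = 2)
1/U(I(9, A(-4, m(3))), -157) = 1/(2*(-157)) = 1/(-314) = -1/314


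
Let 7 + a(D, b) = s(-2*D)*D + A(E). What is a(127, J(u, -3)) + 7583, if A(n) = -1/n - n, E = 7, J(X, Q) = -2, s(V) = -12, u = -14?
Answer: 42314/7 ≈ 6044.9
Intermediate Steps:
A(n) = -n - 1/n
a(D, b) = -99/7 - 12*D (a(D, b) = -7 + (-12*D + (-1*7 - 1/7)) = -7 + (-12*D + (-7 - 1*⅐)) = -7 + (-12*D + (-7 - ⅐)) = -7 + (-12*D - 50/7) = -7 + (-50/7 - 12*D) = -99/7 - 12*D)
a(127, J(u, -3)) + 7583 = (-99/7 - 12*127) + 7583 = (-99/7 - 1524) + 7583 = -10767/7 + 7583 = 42314/7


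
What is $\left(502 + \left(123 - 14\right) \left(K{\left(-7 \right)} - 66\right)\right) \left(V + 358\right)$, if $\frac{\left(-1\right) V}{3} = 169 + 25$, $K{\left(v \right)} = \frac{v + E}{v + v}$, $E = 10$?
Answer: $1504240$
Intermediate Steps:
$K{\left(v \right)} = \frac{10 + v}{2 v}$ ($K{\left(v \right)} = \frac{v + 10}{v + v} = \frac{10 + v}{2 v}$)
$V = -582$ ($V = - 3 \left(169 + 25\right) = \left(-3\right) 194 = -582$)
$\left(502 + \left(123 - 14\right) \left(K{\left(-7 \right)} - 66\right)\right) \left(V + 358\right) = \left(502 + \left(123 - 14\right) \left(\frac{10 - 7}{2 \left(-7\right)} - 66\right)\right) \left(-582 + 358\right) = \left(502 + 109 \left(\frac{1}{2} \left(- \frac{1}{7}\right) 3 - 66\right)\right) \left(-224\right) = \left(502 + 109 \left(- \frac{3}{14} - 66\right)\right) \left(-224\right) = \left(502 + 109 \left(- \frac{927}{14}\right)\right) \left(-224\right) = \left(502 - \frac{101043}{14}\right) \left(-224\right) = \left(- \frac{94015}{14}\right) \left(-224\right) = 1504240$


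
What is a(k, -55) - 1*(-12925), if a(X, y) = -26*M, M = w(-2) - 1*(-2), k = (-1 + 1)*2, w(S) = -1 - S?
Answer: 12847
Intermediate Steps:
k = 0 (k = 0*2 = 0)
M = 3 (M = (-1 - 1*(-2)) - 1*(-2) = (-1 + 2) + 2 = 1 + 2 = 3)
a(X, y) = -78 (a(X, y) = -26*3 = -78)
a(k, -55) - 1*(-12925) = -78 - 1*(-12925) = -78 + 12925 = 12847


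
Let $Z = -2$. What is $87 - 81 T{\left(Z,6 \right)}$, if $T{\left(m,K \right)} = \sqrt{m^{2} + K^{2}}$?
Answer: $87 - 162 \sqrt{10} \approx -425.29$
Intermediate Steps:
$T{\left(m,K \right)} = \sqrt{K^{2} + m^{2}}$
$87 - 81 T{\left(Z,6 \right)} = 87 - 81 \sqrt{6^{2} + \left(-2\right)^{2}} = 87 - 81 \sqrt{36 + 4} = 87 - 81 \sqrt{40} = 87 - 81 \cdot 2 \sqrt{10} = 87 - 162 \sqrt{10}$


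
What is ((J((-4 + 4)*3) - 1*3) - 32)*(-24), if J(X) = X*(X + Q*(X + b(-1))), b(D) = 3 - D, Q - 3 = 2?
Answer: 840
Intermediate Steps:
Q = 5 (Q = 3 + 2 = 5)
J(X) = X*(20 + 6*X) (J(X) = X*(X + 5*(X + (3 - 1*(-1)))) = X*(X + 5*(X + (3 + 1))) = X*(X + 5*(X + 4)) = X*(X + 5*(4 + X)) = X*(X + (20 + 5*X)) = X*(20 + 6*X))
((J((-4 + 4)*3) - 1*3) - 32)*(-24) = ((2*((-4 + 4)*3)*(10 + 3*((-4 + 4)*3)) - 1*3) - 32)*(-24) = ((2*(0*3)*(10 + 3*(0*3)) - 3) - 32)*(-24) = ((2*0*(10 + 3*0) - 3) - 32)*(-24) = ((2*0*(10 + 0) - 3) - 32)*(-24) = ((2*0*10 - 3) - 32)*(-24) = ((0 - 3) - 32)*(-24) = (-3 - 32)*(-24) = -35*(-24) = 840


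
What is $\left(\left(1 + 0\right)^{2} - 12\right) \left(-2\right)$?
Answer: $22$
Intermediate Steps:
$\left(\left(1 + 0\right)^{2} - 12\right) \left(-2\right) = \left(1^{2} - 12\right) \left(-2\right) = \left(1 - 12\right) \left(-2\right) = \left(-11\right) \left(-2\right) = 22$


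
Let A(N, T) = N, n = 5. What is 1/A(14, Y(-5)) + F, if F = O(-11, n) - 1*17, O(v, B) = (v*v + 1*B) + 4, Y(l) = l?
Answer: 1583/14 ≈ 113.07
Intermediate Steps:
O(v, B) = 4 + B + v² (O(v, B) = (v² + B) + 4 = (B + v²) + 4 = 4 + B + v²)
F = 113 (F = (4 + 5 + (-11)²) - 1*17 = (4 + 5 + 121) - 17 = 130 - 17 = 113)
1/A(14, Y(-5)) + F = 1/14 + 113 = 1583/14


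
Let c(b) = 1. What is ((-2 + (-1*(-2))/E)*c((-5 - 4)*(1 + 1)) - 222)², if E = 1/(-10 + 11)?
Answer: 49284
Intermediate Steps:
E = 1 (E = 1/1 = 1)
((-2 + (-1*(-2))/E)*c((-5 - 4)*(1 + 1)) - 222)² = ((-2 - 1*(-2)/1)*1 - 222)² = ((-2 + 2*1)*1 - 222)² = ((-2 + 2)*1 - 222)² = (0*1 - 222)² = (0 - 222)² = (-222)² = 49284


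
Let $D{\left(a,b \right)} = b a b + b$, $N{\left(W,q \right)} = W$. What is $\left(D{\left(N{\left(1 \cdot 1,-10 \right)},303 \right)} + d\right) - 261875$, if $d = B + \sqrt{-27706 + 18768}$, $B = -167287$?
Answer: $-337050 + i \sqrt{8938} \approx -3.3705 \cdot 10^{5} + 94.541 i$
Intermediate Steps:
$D{\left(a,b \right)} = b + a b^{2}$ ($D{\left(a,b \right)} = a b b + b = a b^{2} + b = b + a b^{2}$)
$d = -167287 + i \sqrt{8938}$ ($d = -167287 + \sqrt{-27706 + 18768} = -167287 + \sqrt{-8938} = -167287 + i \sqrt{8938} \approx -1.6729 \cdot 10^{5} + 94.541 i$)
$\left(D{\left(N{\left(1 \cdot 1,-10 \right)},303 \right)} + d\right) - 261875 = \left(303 \left(1 + 1 \cdot 1 \cdot 303\right) - \left(167287 - i \sqrt{8938}\right)\right) - 261875 = \left(303 \left(1 + 1 \cdot 303\right) - \left(167287 - i \sqrt{8938}\right)\right) - 261875 = \left(303 \left(1 + 303\right) - \left(167287 - i \sqrt{8938}\right)\right) - 261875 = \left(303 \cdot 304 - \left(167287 - i \sqrt{8938}\right)\right) - 261875 = \left(92112 - \left(167287 - i \sqrt{8938}\right)\right) - 261875 = \left(-75175 + i \sqrt{8938}\right) - 261875 = -337050 + i \sqrt{8938}$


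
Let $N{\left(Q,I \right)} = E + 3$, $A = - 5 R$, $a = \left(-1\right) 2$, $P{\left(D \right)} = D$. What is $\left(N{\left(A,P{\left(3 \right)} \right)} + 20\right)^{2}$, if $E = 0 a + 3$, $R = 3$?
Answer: $676$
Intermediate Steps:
$a = -2$
$E = 3$ ($E = 0 \left(-2\right) + 3 = 0 + 3 = 3$)
$A = -15$ ($A = \left(-5\right) 3 = -15$)
$N{\left(Q,I \right)} = 6$ ($N{\left(Q,I \right)} = 3 + 3 = 6$)
$\left(N{\left(A,P{\left(3 \right)} \right)} + 20\right)^{2} = \left(6 + 20\right)^{2} = 26^{2} = 676$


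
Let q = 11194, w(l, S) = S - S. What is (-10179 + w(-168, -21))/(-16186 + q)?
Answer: 261/128 ≈ 2.0391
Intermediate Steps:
w(l, S) = 0
(-10179 + w(-168, -21))/(-16186 + q) = (-10179 + 0)/(-16186 + 11194) = -10179/(-4992) = -10179*(-1/4992) = 261/128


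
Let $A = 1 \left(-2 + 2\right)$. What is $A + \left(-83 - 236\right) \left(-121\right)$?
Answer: $38599$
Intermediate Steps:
$A = 0$ ($A = 1 \cdot 0 = 0$)
$A + \left(-83 - 236\right) \left(-121\right) = 0 + \left(-83 - 236\right) \left(-121\right) = 0 - -38599 = 0 + 38599 = 38599$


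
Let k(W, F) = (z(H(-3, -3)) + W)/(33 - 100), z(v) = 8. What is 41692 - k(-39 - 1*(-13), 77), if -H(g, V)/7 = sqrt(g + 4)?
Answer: 2793346/67 ≈ 41692.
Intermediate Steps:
H(g, V) = -7*sqrt(4 + g) (H(g, V) = -7*sqrt(g + 4) = -7*sqrt(4 + g))
k(W, F) = -8/67 - W/67 (k(W, F) = (8 + W)/(33 - 100) = (8 + W)/(-67) = (8 + W)*(-1/67) = -8/67 - W/67)
41692 - k(-39 - 1*(-13), 77) = 41692 - (-8/67 - (-39 - 1*(-13))/67) = 41692 - (-8/67 - (-39 + 13)/67) = 41692 - (-8/67 - 1/67*(-26)) = 41692 - (-8/67 + 26/67) = 41692 - 1*18/67 = 41692 - 18/67 = 2793346/67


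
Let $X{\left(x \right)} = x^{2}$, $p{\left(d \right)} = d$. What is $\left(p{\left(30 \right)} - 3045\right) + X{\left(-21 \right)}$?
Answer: $-2574$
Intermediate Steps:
$\left(p{\left(30 \right)} - 3045\right) + X{\left(-21 \right)} = \left(30 - 3045\right) + \left(-21\right)^{2} = -3015 + 441 = -2574$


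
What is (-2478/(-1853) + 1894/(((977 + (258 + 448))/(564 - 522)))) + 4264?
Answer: 263711354/61149 ≈ 4312.6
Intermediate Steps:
(-2478/(-1853) + 1894/(((977 + (258 + 448))/(564 - 522)))) + 4264 = (-2478*(-1/1853) + 1894/(((977 + 706)/42))) + 4264 = (2478/1853 + 1894/((1683*(1/42)))) + 4264 = (2478/1853 + 1894/(561/14)) + 4264 = (2478/1853 + 1894*(14/561)) + 4264 = (2478/1853 + 26516/561) + 4264 = 2972018/61149 + 4264 = 263711354/61149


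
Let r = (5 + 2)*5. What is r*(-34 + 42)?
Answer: 280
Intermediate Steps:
r = 35 (r = 7*5 = 35)
r*(-34 + 42) = 35*(-34 + 42) = 35*8 = 280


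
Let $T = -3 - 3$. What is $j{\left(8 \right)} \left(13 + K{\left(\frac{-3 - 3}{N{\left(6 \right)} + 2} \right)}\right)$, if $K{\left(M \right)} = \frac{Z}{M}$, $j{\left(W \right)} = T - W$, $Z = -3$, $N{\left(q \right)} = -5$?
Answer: $-161$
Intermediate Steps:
$T = -6$ ($T = -3 - 3 = -6$)
$j{\left(W \right)} = -6 - W$
$K{\left(M \right)} = - \frac{3}{M}$
$j{\left(8 \right)} \left(13 + K{\left(\frac{-3 - 3}{N{\left(6 \right)} + 2} \right)}\right) = \left(-6 - 8\right) \left(13 - \frac{3}{\left(-3 - 3\right) \frac{1}{-5 + 2}}\right) = \left(-6 - 8\right) \left(13 - \frac{3}{\left(-6\right) \frac{1}{-3}}\right) = - 14 \left(13 - \frac{3}{\left(-6\right) \left(- \frac{1}{3}\right)}\right) = - 14 \left(13 - \frac{3}{2}\right) = \left(-14\right) \frac{23}{2} = -161$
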